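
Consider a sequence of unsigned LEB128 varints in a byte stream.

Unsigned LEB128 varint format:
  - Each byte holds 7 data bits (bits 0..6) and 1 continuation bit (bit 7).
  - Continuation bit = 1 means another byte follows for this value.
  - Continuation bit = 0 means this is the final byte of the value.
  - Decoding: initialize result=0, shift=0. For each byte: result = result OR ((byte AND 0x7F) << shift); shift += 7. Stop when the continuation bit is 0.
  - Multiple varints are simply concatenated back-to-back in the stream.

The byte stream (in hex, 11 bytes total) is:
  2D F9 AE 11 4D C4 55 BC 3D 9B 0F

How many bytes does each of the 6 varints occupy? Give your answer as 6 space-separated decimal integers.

Answer: 1 3 1 2 2 2

Derivation:
  byte[0]=0x2D cont=0 payload=0x2D=45: acc |= 45<<0 -> acc=45 shift=7 [end]
Varint 1: bytes[0:1] = 2D -> value 45 (1 byte(s))
  byte[1]=0xF9 cont=1 payload=0x79=121: acc |= 121<<0 -> acc=121 shift=7
  byte[2]=0xAE cont=1 payload=0x2E=46: acc |= 46<<7 -> acc=6009 shift=14
  byte[3]=0x11 cont=0 payload=0x11=17: acc |= 17<<14 -> acc=284537 shift=21 [end]
Varint 2: bytes[1:4] = F9 AE 11 -> value 284537 (3 byte(s))
  byte[4]=0x4D cont=0 payload=0x4D=77: acc |= 77<<0 -> acc=77 shift=7 [end]
Varint 3: bytes[4:5] = 4D -> value 77 (1 byte(s))
  byte[5]=0xC4 cont=1 payload=0x44=68: acc |= 68<<0 -> acc=68 shift=7
  byte[6]=0x55 cont=0 payload=0x55=85: acc |= 85<<7 -> acc=10948 shift=14 [end]
Varint 4: bytes[5:7] = C4 55 -> value 10948 (2 byte(s))
  byte[7]=0xBC cont=1 payload=0x3C=60: acc |= 60<<0 -> acc=60 shift=7
  byte[8]=0x3D cont=0 payload=0x3D=61: acc |= 61<<7 -> acc=7868 shift=14 [end]
Varint 5: bytes[7:9] = BC 3D -> value 7868 (2 byte(s))
  byte[9]=0x9B cont=1 payload=0x1B=27: acc |= 27<<0 -> acc=27 shift=7
  byte[10]=0x0F cont=0 payload=0x0F=15: acc |= 15<<7 -> acc=1947 shift=14 [end]
Varint 6: bytes[9:11] = 9B 0F -> value 1947 (2 byte(s))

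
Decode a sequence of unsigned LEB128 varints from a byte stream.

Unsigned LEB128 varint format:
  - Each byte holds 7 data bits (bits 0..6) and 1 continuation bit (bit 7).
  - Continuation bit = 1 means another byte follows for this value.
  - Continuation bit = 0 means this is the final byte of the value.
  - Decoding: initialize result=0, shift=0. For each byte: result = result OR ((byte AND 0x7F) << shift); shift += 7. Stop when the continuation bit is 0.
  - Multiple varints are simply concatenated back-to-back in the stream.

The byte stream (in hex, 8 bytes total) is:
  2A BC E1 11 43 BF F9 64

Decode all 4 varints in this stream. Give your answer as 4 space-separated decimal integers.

  byte[0]=0x2A cont=0 payload=0x2A=42: acc |= 42<<0 -> acc=42 shift=7 [end]
Varint 1: bytes[0:1] = 2A -> value 42 (1 byte(s))
  byte[1]=0xBC cont=1 payload=0x3C=60: acc |= 60<<0 -> acc=60 shift=7
  byte[2]=0xE1 cont=1 payload=0x61=97: acc |= 97<<7 -> acc=12476 shift=14
  byte[3]=0x11 cont=0 payload=0x11=17: acc |= 17<<14 -> acc=291004 shift=21 [end]
Varint 2: bytes[1:4] = BC E1 11 -> value 291004 (3 byte(s))
  byte[4]=0x43 cont=0 payload=0x43=67: acc |= 67<<0 -> acc=67 shift=7 [end]
Varint 3: bytes[4:5] = 43 -> value 67 (1 byte(s))
  byte[5]=0xBF cont=1 payload=0x3F=63: acc |= 63<<0 -> acc=63 shift=7
  byte[6]=0xF9 cont=1 payload=0x79=121: acc |= 121<<7 -> acc=15551 shift=14
  byte[7]=0x64 cont=0 payload=0x64=100: acc |= 100<<14 -> acc=1653951 shift=21 [end]
Varint 4: bytes[5:8] = BF F9 64 -> value 1653951 (3 byte(s))

Answer: 42 291004 67 1653951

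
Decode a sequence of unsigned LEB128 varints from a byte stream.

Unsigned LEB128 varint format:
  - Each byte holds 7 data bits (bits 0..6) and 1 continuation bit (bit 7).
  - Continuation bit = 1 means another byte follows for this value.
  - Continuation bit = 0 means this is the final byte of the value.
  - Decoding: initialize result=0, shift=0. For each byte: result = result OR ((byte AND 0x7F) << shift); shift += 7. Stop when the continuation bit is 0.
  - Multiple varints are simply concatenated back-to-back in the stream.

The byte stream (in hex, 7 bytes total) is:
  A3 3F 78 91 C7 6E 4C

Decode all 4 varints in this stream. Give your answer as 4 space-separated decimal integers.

  byte[0]=0xA3 cont=1 payload=0x23=35: acc |= 35<<0 -> acc=35 shift=7
  byte[1]=0x3F cont=0 payload=0x3F=63: acc |= 63<<7 -> acc=8099 shift=14 [end]
Varint 1: bytes[0:2] = A3 3F -> value 8099 (2 byte(s))
  byte[2]=0x78 cont=0 payload=0x78=120: acc |= 120<<0 -> acc=120 shift=7 [end]
Varint 2: bytes[2:3] = 78 -> value 120 (1 byte(s))
  byte[3]=0x91 cont=1 payload=0x11=17: acc |= 17<<0 -> acc=17 shift=7
  byte[4]=0xC7 cont=1 payload=0x47=71: acc |= 71<<7 -> acc=9105 shift=14
  byte[5]=0x6E cont=0 payload=0x6E=110: acc |= 110<<14 -> acc=1811345 shift=21 [end]
Varint 3: bytes[3:6] = 91 C7 6E -> value 1811345 (3 byte(s))
  byte[6]=0x4C cont=0 payload=0x4C=76: acc |= 76<<0 -> acc=76 shift=7 [end]
Varint 4: bytes[6:7] = 4C -> value 76 (1 byte(s))

Answer: 8099 120 1811345 76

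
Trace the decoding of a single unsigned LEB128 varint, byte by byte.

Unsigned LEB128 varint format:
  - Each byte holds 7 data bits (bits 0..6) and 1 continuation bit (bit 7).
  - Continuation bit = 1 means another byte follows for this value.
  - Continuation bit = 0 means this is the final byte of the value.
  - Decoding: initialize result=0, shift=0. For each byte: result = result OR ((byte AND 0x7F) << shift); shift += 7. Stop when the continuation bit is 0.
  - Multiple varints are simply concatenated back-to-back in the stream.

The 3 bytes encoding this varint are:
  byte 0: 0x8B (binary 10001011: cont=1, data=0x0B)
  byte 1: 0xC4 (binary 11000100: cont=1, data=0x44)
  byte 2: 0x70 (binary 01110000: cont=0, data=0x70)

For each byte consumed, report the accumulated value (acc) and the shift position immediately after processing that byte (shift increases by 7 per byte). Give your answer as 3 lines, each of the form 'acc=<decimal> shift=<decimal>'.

Answer: acc=11 shift=7
acc=8715 shift=14
acc=1843723 shift=21

Derivation:
byte 0=0x8B: payload=0x0B=11, contrib = 11<<0 = 11; acc -> 11, shift -> 7
byte 1=0xC4: payload=0x44=68, contrib = 68<<7 = 8704; acc -> 8715, shift -> 14
byte 2=0x70: payload=0x70=112, contrib = 112<<14 = 1835008; acc -> 1843723, shift -> 21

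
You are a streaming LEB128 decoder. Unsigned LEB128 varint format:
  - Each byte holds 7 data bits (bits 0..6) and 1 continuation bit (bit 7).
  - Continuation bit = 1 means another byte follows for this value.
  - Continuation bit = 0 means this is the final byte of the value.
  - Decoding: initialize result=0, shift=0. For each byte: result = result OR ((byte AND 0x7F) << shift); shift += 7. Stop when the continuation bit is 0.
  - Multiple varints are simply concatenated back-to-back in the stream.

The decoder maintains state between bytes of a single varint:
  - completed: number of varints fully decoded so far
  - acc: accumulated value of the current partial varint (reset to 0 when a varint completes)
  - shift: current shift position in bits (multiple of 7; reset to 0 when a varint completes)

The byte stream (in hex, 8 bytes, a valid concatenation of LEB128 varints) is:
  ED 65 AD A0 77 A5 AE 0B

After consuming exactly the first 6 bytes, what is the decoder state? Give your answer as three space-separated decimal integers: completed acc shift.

Answer: 2 37 7

Derivation:
byte[0]=0xED cont=1 payload=0x6D: acc |= 109<<0 -> completed=0 acc=109 shift=7
byte[1]=0x65 cont=0 payload=0x65: varint #1 complete (value=13037); reset -> completed=1 acc=0 shift=0
byte[2]=0xAD cont=1 payload=0x2D: acc |= 45<<0 -> completed=1 acc=45 shift=7
byte[3]=0xA0 cont=1 payload=0x20: acc |= 32<<7 -> completed=1 acc=4141 shift=14
byte[4]=0x77 cont=0 payload=0x77: varint #2 complete (value=1953837); reset -> completed=2 acc=0 shift=0
byte[5]=0xA5 cont=1 payload=0x25: acc |= 37<<0 -> completed=2 acc=37 shift=7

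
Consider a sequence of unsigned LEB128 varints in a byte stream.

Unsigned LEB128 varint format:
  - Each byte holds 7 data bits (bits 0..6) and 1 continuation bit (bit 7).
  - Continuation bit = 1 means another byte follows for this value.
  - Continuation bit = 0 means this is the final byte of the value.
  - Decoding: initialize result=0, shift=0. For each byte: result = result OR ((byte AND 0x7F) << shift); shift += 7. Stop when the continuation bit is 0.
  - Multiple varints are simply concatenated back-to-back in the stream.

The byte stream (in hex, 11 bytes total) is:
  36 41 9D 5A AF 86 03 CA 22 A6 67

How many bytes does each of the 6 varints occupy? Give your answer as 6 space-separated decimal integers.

Answer: 1 1 2 3 2 2

Derivation:
  byte[0]=0x36 cont=0 payload=0x36=54: acc |= 54<<0 -> acc=54 shift=7 [end]
Varint 1: bytes[0:1] = 36 -> value 54 (1 byte(s))
  byte[1]=0x41 cont=0 payload=0x41=65: acc |= 65<<0 -> acc=65 shift=7 [end]
Varint 2: bytes[1:2] = 41 -> value 65 (1 byte(s))
  byte[2]=0x9D cont=1 payload=0x1D=29: acc |= 29<<0 -> acc=29 shift=7
  byte[3]=0x5A cont=0 payload=0x5A=90: acc |= 90<<7 -> acc=11549 shift=14 [end]
Varint 3: bytes[2:4] = 9D 5A -> value 11549 (2 byte(s))
  byte[4]=0xAF cont=1 payload=0x2F=47: acc |= 47<<0 -> acc=47 shift=7
  byte[5]=0x86 cont=1 payload=0x06=6: acc |= 6<<7 -> acc=815 shift=14
  byte[6]=0x03 cont=0 payload=0x03=3: acc |= 3<<14 -> acc=49967 shift=21 [end]
Varint 4: bytes[4:7] = AF 86 03 -> value 49967 (3 byte(s))
  byte[7]=0xCA cont=1 payload=0x4A=74: acc |= 74<<0 -> acc=74 shift=7
  byte[8]=0x22 cont=0 payload=0x22=34: acc |= 34<<7 -> acc=4426 shift=14 [end]
Varint 5: bytes[7:9] = CA 22 -> value 4426 (2 byte(s))
  byte[9]=0xA6 cont=1 payload=0x26=38: acc |= 38<<0 -> acc=38 shift=7
  byte[10]=0x67 cont=0 payload=0x67=103: acc |= 103<<7 -> acc=13222 shift=14 [end]
Varint 6: bytes[9:11] = A6 67 -> value 13222 (2 byte(s))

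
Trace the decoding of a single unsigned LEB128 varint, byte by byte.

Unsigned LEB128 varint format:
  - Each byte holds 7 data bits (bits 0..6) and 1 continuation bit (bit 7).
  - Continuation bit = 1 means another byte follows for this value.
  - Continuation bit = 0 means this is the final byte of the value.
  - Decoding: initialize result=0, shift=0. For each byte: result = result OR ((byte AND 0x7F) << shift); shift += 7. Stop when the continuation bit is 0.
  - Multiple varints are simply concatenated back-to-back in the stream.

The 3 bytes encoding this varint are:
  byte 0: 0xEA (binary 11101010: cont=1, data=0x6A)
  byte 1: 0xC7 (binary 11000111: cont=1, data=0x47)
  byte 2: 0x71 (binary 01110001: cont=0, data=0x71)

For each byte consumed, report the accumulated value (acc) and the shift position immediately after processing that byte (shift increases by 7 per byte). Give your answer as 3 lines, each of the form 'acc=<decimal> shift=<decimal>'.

byte 0=0xEA: payload=0x6A=106, contrib = 106<<0 = 106; acc -> 106, shift -> 7
byte 1=0xC7: payload=0x47=71, contrib = 71<<7 = 9088; acc -> 9194, shift -> 14
byte 2=0x71: payload=0x71=113, contrib = 113<<14 = 1851392; acc -> 1860586, shift -> 21

Answer: acc=106 shift=7
acc=9194 shift=14
acc=1860586 shift=21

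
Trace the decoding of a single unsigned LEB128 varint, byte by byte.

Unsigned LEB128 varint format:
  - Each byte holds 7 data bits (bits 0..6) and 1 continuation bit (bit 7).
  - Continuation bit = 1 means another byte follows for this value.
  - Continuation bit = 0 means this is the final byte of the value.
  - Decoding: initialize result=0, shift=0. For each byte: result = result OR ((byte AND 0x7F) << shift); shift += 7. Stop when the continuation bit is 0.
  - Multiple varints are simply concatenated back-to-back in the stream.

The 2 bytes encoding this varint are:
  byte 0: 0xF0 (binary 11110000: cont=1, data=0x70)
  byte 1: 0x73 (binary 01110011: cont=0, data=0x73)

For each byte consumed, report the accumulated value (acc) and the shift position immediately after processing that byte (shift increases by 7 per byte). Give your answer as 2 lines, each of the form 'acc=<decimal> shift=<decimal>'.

Answer: acc=112 shift=7
acc=14832 shift=14

Derivation:
byte 0=0xF0: payload=0x70=112, contrib = 112<<0 = 112; acc -> 112, shift -> 7
byte 1=0x73: payload=0x73=115, contrib = 115<<7 = 14720; acc -> 14832, shift -> 14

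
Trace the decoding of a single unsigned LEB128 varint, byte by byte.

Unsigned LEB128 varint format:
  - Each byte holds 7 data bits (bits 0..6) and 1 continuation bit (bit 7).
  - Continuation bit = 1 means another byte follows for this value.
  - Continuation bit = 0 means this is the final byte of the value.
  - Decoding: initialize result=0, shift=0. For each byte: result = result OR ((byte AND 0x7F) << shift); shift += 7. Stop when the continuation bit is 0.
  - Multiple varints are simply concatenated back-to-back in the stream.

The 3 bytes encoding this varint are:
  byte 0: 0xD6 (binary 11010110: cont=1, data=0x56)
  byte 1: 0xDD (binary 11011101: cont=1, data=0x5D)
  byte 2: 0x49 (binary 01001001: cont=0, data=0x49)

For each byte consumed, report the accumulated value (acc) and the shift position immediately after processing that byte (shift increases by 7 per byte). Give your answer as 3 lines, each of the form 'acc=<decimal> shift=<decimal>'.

Answer: acc=86 shift=7
acc=11990 shift=14
acc=1208022 shift=21

Derivation:
byte 0=0xD6: payload=0x56=86, contrib = 86<<0 = 86; acc -> 86, shift -> 7
byte 1=0xDD: payload=0x5D=93, contrib = 93<<7 = 11904; acc -> 11990, shift -> 14
byte 2=0x49: payload=0x49=73, contrib = 73<<14 = 1196032; acc -> 1208022, shift -> 21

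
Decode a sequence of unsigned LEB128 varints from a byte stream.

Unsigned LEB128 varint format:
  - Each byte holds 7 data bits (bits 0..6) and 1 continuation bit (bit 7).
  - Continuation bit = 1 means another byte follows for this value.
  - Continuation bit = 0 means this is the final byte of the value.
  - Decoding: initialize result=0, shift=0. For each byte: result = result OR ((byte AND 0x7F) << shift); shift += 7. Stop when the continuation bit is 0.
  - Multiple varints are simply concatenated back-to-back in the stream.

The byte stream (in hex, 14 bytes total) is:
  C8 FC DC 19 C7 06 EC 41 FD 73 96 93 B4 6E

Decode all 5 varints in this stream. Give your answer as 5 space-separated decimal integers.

  byte[0]=0xC8 cont=1 payload=0x48=72: acc |= 72<<0 -> acc=72 shift=7
  byte[1]=0xFC cont=1 payload=0x7C=124: acc |= 124<<7 -> acc=15944 shift=14
  byte[2]=0xDC cont=1 payload=0x5C=92: acc |= 92<<14 -> acc=1523272 shift=21
  byte[3]=0x19 cont=0 payload=0x19=25: acc |= 25<<21 -> acc=53952072 shift=28 [end]
Varint 1: bytes[0:4] = C8 FC DC 19 -> value 53952072 (4 byte(s))
  byte[4]=0xC7 cont=1 payload=0x47=71: acc |= 71<<0 -> acc=71 shift=7
  byte[5]=0x06 cont=0 payload=0x06=6: acc |= 6<<7 -> acc=839 shift=14 [end]
Varint 2: bytes[4:6] = C7 06 -> value 839 (2 byte(s))
  byte[6]=0xEC cont=1 payload=0x6C=108: acc |= 108<<0 -> acc=108 shift=7
  byte[7]=0x41 cont=0 payload=0x41=65: acc |= 65<<7 -> acc=8428 shift=14 [end]
Varint 3: bytes[6:8] = EC 41 -> value 8428 (2 byte(s))
  byte[8]=0xFD cont=1 payload=0x7D=125: acc |= 125<<0 -> acc=125 shift=7
  byte[9]=0x73 cont=0 payload=0x73=115: acc |= 115<<7 -> acc=14845 shift=14 [end]
Varint 4: bytes[8:10] = FD 73 -> value 14845 (2 byte(s))
  byte[10]=0x96 cont=1 payload=0x16=22: acc |= 22<<0 -> acc=22 shift=7
  byte[11]=0x93 cont=1 payload=0x13=19: acc |= 19<<7 -> acc=2454 shift=14
  byte[12]=0xB4 cont=1 payload=0x34=52: acc |= 52<<14 -> acc=854422 shift=21
  byte[13]=0x6E cont=0 payload=0x6E=110: acc |= 110<<21 -> acc=231541142 shift=28 [end]
Varint 5: bytes[10:14] = 96 93 B4 6E -> value 231541142 (4 byte(s))

Answer: 53952072 839 8428 14845 231541142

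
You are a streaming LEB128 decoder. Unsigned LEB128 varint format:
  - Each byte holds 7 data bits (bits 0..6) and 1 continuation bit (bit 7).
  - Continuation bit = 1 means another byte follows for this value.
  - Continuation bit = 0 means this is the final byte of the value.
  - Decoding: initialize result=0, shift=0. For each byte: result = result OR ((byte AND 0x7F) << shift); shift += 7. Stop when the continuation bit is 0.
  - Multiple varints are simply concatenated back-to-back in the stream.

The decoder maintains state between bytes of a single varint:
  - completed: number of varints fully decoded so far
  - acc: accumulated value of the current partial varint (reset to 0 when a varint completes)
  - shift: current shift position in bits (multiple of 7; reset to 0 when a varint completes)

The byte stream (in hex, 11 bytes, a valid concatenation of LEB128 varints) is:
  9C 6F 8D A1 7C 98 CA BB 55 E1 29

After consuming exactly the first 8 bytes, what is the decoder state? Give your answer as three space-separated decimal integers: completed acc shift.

byte[0]=0x9C cont=1 payload=0x1C: acc |= 28<<0 -> completed=0 acc=28 shift=7
byte[1]=0x6F cont=0 payload=0x6F: varint #1 complete (value=14236); reset -> completed=1 acc=0 shift=0
byte[2]=0x8D cont=1 payload=0x0D: acc |= 13<<0 -> completed=1 acc=13 shift=7
byte[3]=0xA1 cont=1 payload=0x21: acc |= 33<<7 -> completed=1 acc=4237 shift=14
byte[4]=0x7C cont=0 payload=0x7C: varint #2 complete (value=2035853); reset -> completed=2 acc=0 shift=0
byte[5]=0x98 cont=1 payload=0x18: acc |= 24<<0 -> completed=2 acc=24 shift=7
byte[6]=0xCA cont=1 payload=0x4A: acc |= 74<<7 -> completed=2 acc=9496 shift=14
byte[7]=0xBB cont=1 payload=0x3B: acc |= 59<<14 -> completed=2 acc=976152 shift=21

Answer: 2 976152 21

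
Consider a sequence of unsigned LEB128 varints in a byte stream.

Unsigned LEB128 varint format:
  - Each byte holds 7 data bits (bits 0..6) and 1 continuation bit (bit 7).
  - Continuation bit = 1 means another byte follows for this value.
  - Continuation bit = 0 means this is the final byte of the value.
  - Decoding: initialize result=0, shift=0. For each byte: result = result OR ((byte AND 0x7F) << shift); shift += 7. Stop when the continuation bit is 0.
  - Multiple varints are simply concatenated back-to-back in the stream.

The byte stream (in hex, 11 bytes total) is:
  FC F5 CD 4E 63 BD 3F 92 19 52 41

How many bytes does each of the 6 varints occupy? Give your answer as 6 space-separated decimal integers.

Answer: 4 1 2 2 1 1

Derivation:
  byte[0]=0xFC cont=1 payload=0x7C=124: acc |= 124<<0 -> acc=124 shift=7
  byte[1]=0xF5 cont=1 payload=0x75=117: acc |= 117<<7 -> acc=15100 shift=14
  byte[2]=0xCD cont=1 payload=0x4D=77: acc |= 77<<14 -> acc=1276668 shift=21
  byte[3]=0x4E cont=0 payload=0x4E=78: acc |= 78<<21 -> acc=164854524 shift=28 [end]
Varint 1: bytes[0:4] = FC F5 CD 4E -> value 164854524 (4 byte(s))
  byte[4]=0x63 cont=0 payload=0x63=99: acc |= 99<<0 -> acc=99 shift=7 [end]
Varint 2: bytes[4:5] = 63 -> value 99 (1 byte(s))
  byte[5]=0xBD cont=1 payload=0x3D=61: acc |= 61<<0 -> acc=61 shift=7
  byte[6]=0x3F cont=0 payload=0x3F=63: acc |= 63<<7 -> acc=8125 shift=14 [end]
Varint 3: bytes[5:7] = BD 3F -> value 8125 (2 byte(s))
  byte[7]=0x92 cont=1 payload=0x12=18: acc |= 18<<0 -> acc=18 shift=7
  byte[8]=0x19 cont=0 payload=0x19=25: acc |= 25<<7 -> acc=3218 shift=14 [end]
Varint 4: bytes[7:9] = 92 19 -> value 3218 (2 byte(s))
  byte[9]=0x52 cont=0 payload=0x52=82: acc |= 82<<0 -> acc=82 shift=7 [end]
Varint 5: bytes[9:10] = 52 -> value 82 (1 byte(s))
  byte[10]=0x41 cont=0 payload=0x41=65: acc |= 65<<0 -> acc=65 shift=7 [end]
Varint 6: bytes[10:11] = 41 -> value 65 (1 byte(s))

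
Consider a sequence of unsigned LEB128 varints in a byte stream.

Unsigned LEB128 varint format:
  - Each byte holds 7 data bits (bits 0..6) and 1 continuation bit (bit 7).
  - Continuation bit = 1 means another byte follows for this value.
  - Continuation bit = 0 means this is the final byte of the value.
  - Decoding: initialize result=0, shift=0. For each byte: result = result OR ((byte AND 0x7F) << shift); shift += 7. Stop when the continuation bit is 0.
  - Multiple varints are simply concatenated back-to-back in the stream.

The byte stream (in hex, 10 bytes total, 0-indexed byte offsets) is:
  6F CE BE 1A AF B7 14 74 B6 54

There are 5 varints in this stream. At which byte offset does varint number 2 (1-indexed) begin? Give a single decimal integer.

Answer: 1

Derivation:
  byte[0]=0x6F cont=0 payload=0x6F=111: acc |= 111<<0 -> acc=111 shift=7 [end]
Varint 1: bytes[0:1] = 6F -> value 111 (1 byte(s))
  byte[1]=0xCE cont=1 payload=0x4E=78: acc |= 78<<0 -> acc=78 shift=7
  byte[2]=0xBE cont=1 payload=0x3E=62: acc |= 62<<7 -> acc=8014 shift=14
  byte[3]=0x1A cont=0 payload=0x1A=26: acc |= 26<<14 -> acc=433998 shift=21 [end]
Varint 2: bytes[1:4] = CE BE 1A -> value 433998 (3 byte(s))
  byte[4]=0xAF cont=1 payload=0x2F=47: acc |= 47<<0 -> acc=47 shift=7
  byte[5]=0xB7 cont=1 payload=0x37=55: acc |= 55<<7 -> acc=7087 shift=14
  byte[6]=0x14 cont=0 payload=0x14=20: acc |= 20<<14 -> acc=334767 shift=21 [end]
Varint 3: bytes[4:7] = AF B7 14 -> value 334767 (3 byte(s))
  byte[7]=0x74 cont=0 payload=0x74=116: acc |= 116<<0 -> acc=116 shift=7 [end]
Varint 4: bytes[7:8] = 74 -> value 116 (1 byte(s))
  byte[8]=0xB6 cont=1 payload=0x36=54: acc |= 54<<0 -> acc=54 shift=7
  byte[9]=0x54 cont=0 payload=0x54=84: acc |= 84<<7 -> acc=10806 shift=14 [end]
Varint 5: bytes[8:10] = B6 54 -> value 10806 (2 byte(s))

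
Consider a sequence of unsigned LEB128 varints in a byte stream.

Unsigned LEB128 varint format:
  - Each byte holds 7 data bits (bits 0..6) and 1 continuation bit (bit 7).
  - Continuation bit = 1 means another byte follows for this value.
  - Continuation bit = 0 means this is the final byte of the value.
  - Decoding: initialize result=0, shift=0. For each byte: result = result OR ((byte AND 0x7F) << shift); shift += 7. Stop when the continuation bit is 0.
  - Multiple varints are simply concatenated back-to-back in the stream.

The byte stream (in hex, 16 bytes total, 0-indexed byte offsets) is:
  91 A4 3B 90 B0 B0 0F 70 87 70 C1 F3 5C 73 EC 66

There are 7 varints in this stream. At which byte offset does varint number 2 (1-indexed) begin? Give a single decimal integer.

Answer: 3

Derivation:
  byte[0]=0x91 cont=1 payload=0x11=17: acc |= 17<<0 -> acc=17 shift=7
  byte[1]=0xA4 cont=1 payload=0x24=36: acc |= 36<<7 -> acc=4625 shift=14
  byte[2]=0x3B cont=0 payload=0x3B=59: acc |= 59<<14 -> acc=971281 shift=21 [end]
Varint 1: bytes[0:3] = 91 A4 3B -> value 971281 (3 byte(s))
  byte[3]=0x90 cont=1 payload=0x10=16: acc |= 16<<0 -> acc=16 shift=7
  byte[4]=0xB0 cont=1 payload=0x30=48: acc |= 48<<7 -> acc=6160 shift=14
  byte[5]=0xB0 cont=1 payload=0x30=48: acc |= 48<<14 -> acc=792592 shift=21
  byte[6]=0x0F cont=0 payload=0x0F=15: acc |= 15<<21 -> acc=32249872 shift=28 [end]
Varint 2: bytes[3:7] = 90 B0 B0 0F -> value 32249872 (4 byte(s))
  byte[7]=0x70 cont=0 payload=0x70=112: acc |= 112<<0 -> acc=112 shift=7 [end]
Varint 3: bytes[7:8] = 70 -> value 112 (1 byte(s))
  byte[8]=0x87 cont=1 payload=0x07=7: acc |= 7<<0 -> acc=7 shift=7
  byte[9]=0x70 cont=0 payload=0x70=112: acc |= 112<<7 -> acc=14343 shift=14 [end]
Varint 4: bytes[8:10] = 87 70 -> value 14343 (2 byte(s))
  byte[10]=0xC1 cont=1 payload=0x41=65: acc |= 65<<0 -> acc=65 shift=7
  byte[11]=0xF3 cont=1 payload=0x73=115: acc |= 115<<7 -> acc=14785 shift=14
  byte[12]=0x5C cont=0 payload=0x5C=92: acc |= 92<<14 -> acc=1522113 shift=21 [end]
Varint 5: bytes[10:13] = C1 F3 5C -> value 1522113 (3 byte(s))
  byte[13]=0x73 cont=0 payload=0x73=115: acc |= 115<<0 -> acc=115 shift=7 [end]
Varint 6: bytes[13:14] = 73 -> value 115 (1 byte(s))
  byte[14]=0xEC cont=1 payload=0x6C=108: acc |= 108<<0 -> acc=108 shift=7
  byte[15]=0x66 cont=0 payload=0x66=102: acc |= 102<<7 -> acc=13164 shift=14 [end]
Varint 7: bytes[14:16] = EC 66 -> value 13164 (2 byte(s))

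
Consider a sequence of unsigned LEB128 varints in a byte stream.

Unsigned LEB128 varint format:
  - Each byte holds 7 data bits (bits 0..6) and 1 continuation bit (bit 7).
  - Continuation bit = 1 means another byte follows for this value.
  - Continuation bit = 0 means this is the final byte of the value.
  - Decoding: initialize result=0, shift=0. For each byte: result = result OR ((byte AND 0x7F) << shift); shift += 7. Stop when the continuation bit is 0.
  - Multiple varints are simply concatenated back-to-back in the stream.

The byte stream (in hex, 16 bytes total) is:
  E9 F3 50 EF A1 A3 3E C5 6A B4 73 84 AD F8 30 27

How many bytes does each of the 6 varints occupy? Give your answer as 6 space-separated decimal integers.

  byte[0]=0xE9 cont=1 payload=0x69=105: acc |= 105<<0 -> acc=105 shift=7
  byte[1]=0xF3 cont=1 payload=0x73=115: acc |= 115<<7 -> acc=14825 shift=14
  byte[2]=0x50 cont=0 payload=0x50=80: acc |= 80<<14 -> acc=1325545 shift=21 [end]
Varint 1: bytes[0:3] = E9 F3 50 -> value 1325545 (3 byte(s))
  byte[3]=0xEF cont=1 payload=0x6F=111: acc |= 111<<0 -> acc=111 shift=7
  byte[4]=0xA1 cont=1 payload=0x21=33: acc |= 33<<7 -> acc=4335 shift=14
  byte[5]=0xA3 cont=1 payload=0x23=35: acc |= 35<<14 -> acc=577775 shift=21
  byte[6]=0x3E cont=0 payload=0x3E=62: acc |= 62<<21 -> acc=130601199 shift=28 [end]
Varint 2: bytes[3:7] = EF A1 A3 3E -> value 130601199 (4 byte(s))
  byte[7]=0xC5 cont=1 payload=0x45=69: acc |= 69<<0 -> acc=69 shift=7
  byte[8]=0x6A cont=0 payload=0x6A=106: acc |= 106<<7 -> acc=13637 shift=14 [end]
Varint 3: bytes[7:9] = C5 6A -> value 13637 (2 byte(s))
  byte[9]=0xB4 cont=1 payload=0x34=52: acc |= 52<<0 -> acc=52 shift=7
  byte[10]=0x73 cont=0 payload=0x73=115: acc |= 115<<7 -> acc=14772 shift=14 [end]
Varint 4: bytes[9:11] = B4 73 -> value 14772 (2 byte(s))
  byte[11]=0x84 cont=1 payload=0x04=4: acc |= 4<<0 -> acc=4 shift=7
  byte[12]=0xAD cont=1 payload=0x2D=45: acc |= 45<<7 -> acc=5764 shift=14
  byte[13]=0xF8 cont=1 payload=0x78=120: acc |= 120<<14 -> acc=1971844 shift=21
  byte[14]=0x30 cont=0 payload=0x30=48: acc |= 48<<21 -> acc=102635140 shift=28 [end]
Varint 5: bytes[11:15] = 84 AD F8 30 -> value 102635140 (4 byte(s))
  byte[15]=0x27 cont=0 payload=0x27=39: acc |= 39<<0 -> acc=39 shift=7 [end]
Varint 6: bytes[15:16] = 27 -> value 39 (1 byte(s))

Answer: 3 4 2 2 4 1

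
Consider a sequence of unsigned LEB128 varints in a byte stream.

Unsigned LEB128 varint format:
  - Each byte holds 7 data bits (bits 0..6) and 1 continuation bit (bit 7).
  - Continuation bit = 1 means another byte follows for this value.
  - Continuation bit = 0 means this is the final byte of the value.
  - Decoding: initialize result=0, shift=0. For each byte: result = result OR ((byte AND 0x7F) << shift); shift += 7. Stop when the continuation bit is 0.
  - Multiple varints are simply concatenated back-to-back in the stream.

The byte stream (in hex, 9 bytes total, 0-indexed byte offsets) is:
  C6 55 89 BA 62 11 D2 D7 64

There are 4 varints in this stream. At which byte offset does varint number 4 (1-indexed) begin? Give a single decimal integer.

  byte[0]=0xC6 cont=1 payload=0x46=70: acc |= 70<<0 -> acc=70 shift=7
  byte[1]=0x55 cont=0 payload=0x55=85: acc |= 85<<7 -> acc=10950 shift=14 [end]
Varint 1: bytes[0:2] = C6 55 -> value 10950 (2 byte(s))
  byte[2]=0x89 cont=1 payload=0x09=9: acc |= 9<<0 -> acc=9 shift=7
  byte[3]=0xBA cont=1 payload=0x3A=58: acc |= 58<<7 -> acc=7433 shift=14
  byte[4]=0x62 cont=0 payload=0x62=98: acc |= 98<<14 -> acc=1613065 shift=21 [end]
Varint 2: bytes[2:5] = 89 BA 62 -> value 1613065 (3 byte(s))
  byte[5]=0x11 cont=0 payload=0x11=17: acc |= 17<<0 -> acc=17 shift=7 [end]
Varint 3: bytes[5:6] = 11 -> value 17 (1 byte(s))
  byte[6]=0xD2 cont=1 payload=0x52=82: acc |= 82<<0 -> acc=82 shift=7
  byte[7]=0xD7 cont=1 payload=0x57=87: acc |= 87<<7 -> acc=11218 shift=14
  byte[8]=0x64 cont=0 payload=0x64=100: acc |= 100<<14 -> acc=1649618 shift=21 [end]
Varint 4: bytes[6:9] = D2 D7 64 -> value 1649618 (3 byte(s))

Answer: 6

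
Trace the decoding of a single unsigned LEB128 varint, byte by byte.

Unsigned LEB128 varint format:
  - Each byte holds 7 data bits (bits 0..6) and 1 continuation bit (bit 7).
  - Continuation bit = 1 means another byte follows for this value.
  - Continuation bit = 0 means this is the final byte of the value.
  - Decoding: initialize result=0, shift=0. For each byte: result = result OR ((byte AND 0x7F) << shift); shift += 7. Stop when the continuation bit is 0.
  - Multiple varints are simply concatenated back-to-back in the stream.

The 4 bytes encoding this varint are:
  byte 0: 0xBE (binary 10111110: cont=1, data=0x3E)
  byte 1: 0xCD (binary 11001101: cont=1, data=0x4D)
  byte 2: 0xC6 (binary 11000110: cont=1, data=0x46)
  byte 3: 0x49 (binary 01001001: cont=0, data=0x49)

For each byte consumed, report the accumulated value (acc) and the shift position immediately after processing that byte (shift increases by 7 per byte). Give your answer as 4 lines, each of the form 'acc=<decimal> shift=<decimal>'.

Answer: acc=62 shift=7
acc=9918 shift=14
acc=1156798 shift=21
acc=154248894 shift=28

Derivation:
byte 0=0xBE: payload=0x3E=62, contrib = 62<<0 = 62; acc -> 62, shift -> 7
byte 1=0xCD: payload=0x4D=77, contrib = 77<<7 = 9856; acc -> 9918, shift -> 14
byte 2=0xC6: payload=0x46=70, contrib = 70<<14 = 1146880; acc -> 1156798, shift -> 21
byte 3=0x49: payload=0x49=73, contrib = 73<<21 = 153092096; acc -> 154248894, shift -> 28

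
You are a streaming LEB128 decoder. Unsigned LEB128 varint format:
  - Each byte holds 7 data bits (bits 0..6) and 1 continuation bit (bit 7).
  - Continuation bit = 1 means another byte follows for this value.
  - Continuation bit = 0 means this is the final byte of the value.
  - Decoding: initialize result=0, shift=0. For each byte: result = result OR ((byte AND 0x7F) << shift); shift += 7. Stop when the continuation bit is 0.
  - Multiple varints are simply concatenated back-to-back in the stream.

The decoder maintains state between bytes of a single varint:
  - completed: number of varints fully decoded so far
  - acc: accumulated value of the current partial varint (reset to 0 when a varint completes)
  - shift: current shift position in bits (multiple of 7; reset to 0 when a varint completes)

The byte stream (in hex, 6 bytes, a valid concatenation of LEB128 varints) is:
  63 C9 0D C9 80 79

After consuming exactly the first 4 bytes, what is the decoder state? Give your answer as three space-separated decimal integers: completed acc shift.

Answer: 2 73 7

Derivation:
byte[0]=0x63 cont=0 payload=0x63: varint #1 complete (value=99); reset -> completed=1 acc=0 shift=0
byte[1]=0xC9 cont=1 payload=0x49: acc |= 73<<0 -> completed=1 acc=73 shift=7
byte[2]=0x0D cont=0 payload=0x0D: varint #2 complete (value=1737); reset -> completed=2 acc=0 shift=0
byte[3]=0xC9 cont=1 payload=0x49: acc |= 73<<0 -> completed=2 acc=73 shift=7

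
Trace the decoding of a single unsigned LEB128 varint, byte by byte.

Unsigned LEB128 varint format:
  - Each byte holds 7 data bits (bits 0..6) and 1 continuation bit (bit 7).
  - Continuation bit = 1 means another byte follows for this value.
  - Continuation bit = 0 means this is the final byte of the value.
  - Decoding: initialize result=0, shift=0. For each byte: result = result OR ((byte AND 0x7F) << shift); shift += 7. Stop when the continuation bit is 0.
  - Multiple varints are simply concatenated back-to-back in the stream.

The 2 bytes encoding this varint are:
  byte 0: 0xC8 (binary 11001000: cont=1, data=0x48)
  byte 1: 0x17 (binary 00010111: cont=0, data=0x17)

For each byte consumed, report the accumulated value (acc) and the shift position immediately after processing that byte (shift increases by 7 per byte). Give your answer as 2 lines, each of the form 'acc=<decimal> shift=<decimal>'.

Answer: acc=72 shift=7
acc=3016 shift=14

Derivation:
byte 0=0xC8: payload=0x48=72, contrib = 72<<0 = 72; acc -> 72, shift -> 7
byte 1=0x17: payload=0x17=23, contrib = 23<<7 = 2944; acc -> 3016, shift -> 14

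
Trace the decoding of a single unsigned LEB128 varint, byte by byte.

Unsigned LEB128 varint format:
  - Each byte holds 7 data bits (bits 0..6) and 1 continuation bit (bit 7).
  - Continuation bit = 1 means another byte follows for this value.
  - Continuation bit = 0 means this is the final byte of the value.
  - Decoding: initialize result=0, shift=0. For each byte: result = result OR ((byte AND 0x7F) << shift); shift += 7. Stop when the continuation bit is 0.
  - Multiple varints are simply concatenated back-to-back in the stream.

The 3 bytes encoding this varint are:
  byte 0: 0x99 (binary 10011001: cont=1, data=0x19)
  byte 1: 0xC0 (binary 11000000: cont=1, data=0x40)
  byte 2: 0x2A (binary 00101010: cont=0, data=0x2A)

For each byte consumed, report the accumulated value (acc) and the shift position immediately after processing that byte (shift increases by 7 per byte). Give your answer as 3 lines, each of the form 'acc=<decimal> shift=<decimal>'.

byte 0=0x99: payload=0x19=25, contrib = 25<<0 = 25; acc -> 25, shift -> 7
byte 1=0xC0: payload=0x40=64, contrib = 64<<7 = 8192; acc -> 8217, shift -> 14
byte 2=0x2A: payload=0x2A=42, contrib = 42<<14 = 688128; acc -> 696345, shift -> 21

Answer: acc=25 shift=7
acc=8217 shift=14
acc=696345 shift=21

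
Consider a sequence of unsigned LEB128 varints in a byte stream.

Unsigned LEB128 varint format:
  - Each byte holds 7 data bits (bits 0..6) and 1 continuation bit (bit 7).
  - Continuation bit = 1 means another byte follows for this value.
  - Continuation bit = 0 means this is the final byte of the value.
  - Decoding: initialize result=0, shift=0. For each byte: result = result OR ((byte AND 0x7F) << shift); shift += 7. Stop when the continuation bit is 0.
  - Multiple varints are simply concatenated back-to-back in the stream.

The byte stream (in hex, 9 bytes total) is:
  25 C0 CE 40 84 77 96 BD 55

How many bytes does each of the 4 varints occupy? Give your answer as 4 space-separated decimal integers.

Answer: 1 3 2 3

Derivation:
  byte[0]=0x25 cont=0 payload=0x25=37: acc |= 37<<0 -> acc=37 shift=7 [end]
Varint 1: bytes[0:1] = 25 -> value 37 (1 byte(s))
  byte[1]=0xC0 cont=1 payload=0x40=64: acc |= 64<<0 -> acc=64 shift=7
  byte[2]=0xCE cont=1 payload=0x4E=78: acc |= 78<<7 -> acc=10048 shift=14
  byte[3]=0x40 cont=0 payload=0x40=64: acc |= 64<<14 -> acc=1058624 shift=21 [end]
Varint 2: bytes[1:4] = C0 CE 40 -> value 1058624 (3 byte(s))
  byte[4]=0x84 cont=1 payload=0x04=4: acc |= 4<<0 -> acc=4 shift=7
  byte[5]=0x77 cont=0 payload=0x77=119: acc |= 119<<7 -> acc=15236 shift=14 [end]
Varint 3: bytes[4:6] = 84 77 -> value 15236 (2 byte(s))
  byte[6]=0x96 cont=1 payload=0x16=22: acc |= 22<<0 -> acc=22 shift=7
  byte[7]=0xBD cont=1 payload=0x3D=61: acc |= 61<<7 -> acc=7830 shift=14
  byte[8]=0x55 cont=0 payload=0x55=85: acc |= 85<<14 -> acc=1400470 shift=21 [end]
Varint 4: bytes[6:9] = 96 BD 55 -> value 1400470 (3 byte(s))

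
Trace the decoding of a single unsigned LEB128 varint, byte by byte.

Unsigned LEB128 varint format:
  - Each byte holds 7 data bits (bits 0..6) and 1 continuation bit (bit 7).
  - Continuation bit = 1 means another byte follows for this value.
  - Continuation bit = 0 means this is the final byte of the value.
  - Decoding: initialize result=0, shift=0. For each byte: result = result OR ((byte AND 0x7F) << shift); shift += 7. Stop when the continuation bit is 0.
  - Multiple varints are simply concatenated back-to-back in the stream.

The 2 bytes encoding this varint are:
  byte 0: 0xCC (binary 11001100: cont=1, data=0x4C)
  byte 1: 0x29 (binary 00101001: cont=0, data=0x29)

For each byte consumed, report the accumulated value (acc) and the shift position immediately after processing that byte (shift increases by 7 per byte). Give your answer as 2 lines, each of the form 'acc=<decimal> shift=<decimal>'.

Answer: acc=76 shift=7
acc=5324 shift=14

Derivation:
byte 0=0xCC: payload=0x4C=76, contrib = 76<<0 = 76; acc -> 76, shift -> 7
byte 1=0x29: payload=0x29=41, contrib = 41<<7 = 5248; acc -> 5324, shift -> 14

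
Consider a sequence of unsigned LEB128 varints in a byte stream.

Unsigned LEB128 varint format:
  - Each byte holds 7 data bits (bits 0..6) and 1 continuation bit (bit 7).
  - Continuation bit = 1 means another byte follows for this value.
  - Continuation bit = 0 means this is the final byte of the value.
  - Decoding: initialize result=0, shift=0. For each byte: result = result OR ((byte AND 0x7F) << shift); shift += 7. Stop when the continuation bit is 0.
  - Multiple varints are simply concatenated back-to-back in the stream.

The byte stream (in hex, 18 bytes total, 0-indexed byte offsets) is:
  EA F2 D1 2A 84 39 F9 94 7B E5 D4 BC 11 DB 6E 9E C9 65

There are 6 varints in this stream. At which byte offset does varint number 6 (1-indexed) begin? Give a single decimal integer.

  byte[0]=0xEA cont=1 payload=0x6A=106: acc |= 106<<0 -> acc=106 shift=7
  byte[1]=0xF2 cont=1 payload=0x72=114: acc |= 114<<7 -> acc=14698 shift=14
  byte[2]=0xD1 cont=1 payload=0x51=81: acc |= 81<<14 -> acc=1341802 shift=21
  byte[3]=0x2A cont=0 payload=0x2A=42: acc |= 42<<21 -> acc=89422186 shift=28 [end]
Varint 1: bytes[0:4] = EA F2 D1 2A -> value 89422186 (4 byte(s))
  byte[4]=0x84 cont=1 payload=0x04=4: acc |= 4<<0 -> acc=4 shift=7
  byte[5]=0x39 cont=0 payload=0x39=57: acc |= 57<<7 -> acc=7300 shift=14 [end]
Varint 2: bytes[4:6] = 84 39 -> value 7300 (2 byte(s))
  byte[6]=0xF9 cont=1 payload=0x79=121: acc |= 121<<0 -> acc=121 shift=7
  byte[7]=0x94 cont=1 payload=0x14=20: acc |= 20<<7 -> acc=2681 shift=14
  byte[8]=0x7B cont=0 payload=0x7B=123: acc |= 123<<14 -> acc=2017913 shift=21 [end]
Varint 3: bytes[6:9] = F9 94 7B -> value 2017913 (3 byte(s))
  byte[9]=0xE5 cont=1 payload=0x65=101: acc |= 101<<0 -> acc=101 shift=7
  byte[10]=0xD4 cont=1 payload=0x54=84: acc |= 84<<7 -> acc=10853 shift=14
  byte[11]=0xBC cont=1 payload=0x3C=60: acc |= 60<<14 -> acc=993893 shift=21
  byte[12]=0x11 cont=0 payload=0x11=17: acc |= 17<<21 -> acc=36645477 shift=28 [end]
Varint 4: bytes[9:13] = E5 D4 BC 11 -> value 36645477 (4 byte(s))
  byte[13]=0xDB cont=1 payload=0x5B=91: acc |= 91<<0 -> acc=91 shift=7
  byte[14]=0x6E cont=0 payload=0x6E=110: acc |= 110<<7 -> acc=14171 shift=14 [end]
Varint 5: bytes[13:15] = DB 6E -> value 14171 (2 byte(s))
  byte[15]=0x9E cont=1 payload=0x1E=30: acc |= 30<<0 -> acc=30 shift=7
  byte[16]=0xC9 cont=1 payload=0x49=73: acc |= 73<<7 -> acc=9374 shift=14
  byte[17]=0x65 cont=0 payload=0x65=101: acc |= 101<<14 -> acc=1664158 shift=21 [end]
Varint 6: bytes[15:18] = 9E C9 65 -> value 1664158 (3 byte(s))

Answer: 15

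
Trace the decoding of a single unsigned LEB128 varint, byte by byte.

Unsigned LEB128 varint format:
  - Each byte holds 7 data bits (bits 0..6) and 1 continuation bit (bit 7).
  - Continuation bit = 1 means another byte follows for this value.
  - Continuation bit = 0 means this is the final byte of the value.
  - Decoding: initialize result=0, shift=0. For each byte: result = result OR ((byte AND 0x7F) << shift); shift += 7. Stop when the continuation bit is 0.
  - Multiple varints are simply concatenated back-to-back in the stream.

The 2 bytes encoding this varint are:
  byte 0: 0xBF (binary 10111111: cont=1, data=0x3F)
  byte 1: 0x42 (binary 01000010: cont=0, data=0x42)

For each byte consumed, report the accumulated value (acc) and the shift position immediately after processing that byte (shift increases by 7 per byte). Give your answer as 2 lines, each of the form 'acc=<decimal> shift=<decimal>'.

byte 0=0xBF: payload=0x3F=63, contrib = 63<<0 = 63; acc -> 63, shift -> 7
byte 1=0x42: payload=0x42=66, contrib = 66<<7 = 8448; acc -> 8511, shift -> 14

Answer: acc=63 shift=7
acc=8511 shift=14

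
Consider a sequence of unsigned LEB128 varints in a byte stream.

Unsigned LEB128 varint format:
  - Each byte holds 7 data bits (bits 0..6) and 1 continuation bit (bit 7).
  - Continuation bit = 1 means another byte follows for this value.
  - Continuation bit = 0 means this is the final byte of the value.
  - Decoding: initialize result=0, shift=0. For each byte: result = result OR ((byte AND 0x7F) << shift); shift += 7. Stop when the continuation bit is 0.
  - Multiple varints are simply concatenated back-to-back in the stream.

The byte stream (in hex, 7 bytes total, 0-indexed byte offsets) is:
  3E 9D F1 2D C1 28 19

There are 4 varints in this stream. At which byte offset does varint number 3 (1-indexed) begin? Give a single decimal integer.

Answer: 4

Derivation:
  byte[0]=0x3E cont=0 payload=0x3E=62: acc |= 62<<0 -> acc=62 shift=7 [end]
Varint 1: bytes[0:1] = 3E -> value 62 (1 byte(s))
  byte[1]=0x9D cont=1 payload=0x1D=29: acc |= 29<<0 -> acc=29 shift=7
  byte[2]=0xF1 cont=1 payload=0x71=113: acc |= 113<<7 -> acc=14493 shift=14
  byte[3]=0x2D cont=0 payload=0x2D=45: acc |= 45<<14 -> acc=751773 shift=21 [end]
Varint 2: bytes[1:4] = 9D F1 2D -> value 751773 (3 byte(s))
  byte[4]=0xC1 cont=1 payload=0x41=65: acc |= 65<<0 -> acc=65 shift=7
  byte[5]=0x28 cont=0 payload=0x28=40: acc |= 40<<7 -> acc=5185 shift=14 [end]
Varint 3: bytes[4:6] = C1 28 -> value 5185 (2 byte(s))
  byte[6]=0x19 cont=0 payload=0x19=25: acc |= 25<<0 -> acc=25 shift=7 [end]
Varint 4: bytes[6:7] = 19 -> value 25 (1 byte(s))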